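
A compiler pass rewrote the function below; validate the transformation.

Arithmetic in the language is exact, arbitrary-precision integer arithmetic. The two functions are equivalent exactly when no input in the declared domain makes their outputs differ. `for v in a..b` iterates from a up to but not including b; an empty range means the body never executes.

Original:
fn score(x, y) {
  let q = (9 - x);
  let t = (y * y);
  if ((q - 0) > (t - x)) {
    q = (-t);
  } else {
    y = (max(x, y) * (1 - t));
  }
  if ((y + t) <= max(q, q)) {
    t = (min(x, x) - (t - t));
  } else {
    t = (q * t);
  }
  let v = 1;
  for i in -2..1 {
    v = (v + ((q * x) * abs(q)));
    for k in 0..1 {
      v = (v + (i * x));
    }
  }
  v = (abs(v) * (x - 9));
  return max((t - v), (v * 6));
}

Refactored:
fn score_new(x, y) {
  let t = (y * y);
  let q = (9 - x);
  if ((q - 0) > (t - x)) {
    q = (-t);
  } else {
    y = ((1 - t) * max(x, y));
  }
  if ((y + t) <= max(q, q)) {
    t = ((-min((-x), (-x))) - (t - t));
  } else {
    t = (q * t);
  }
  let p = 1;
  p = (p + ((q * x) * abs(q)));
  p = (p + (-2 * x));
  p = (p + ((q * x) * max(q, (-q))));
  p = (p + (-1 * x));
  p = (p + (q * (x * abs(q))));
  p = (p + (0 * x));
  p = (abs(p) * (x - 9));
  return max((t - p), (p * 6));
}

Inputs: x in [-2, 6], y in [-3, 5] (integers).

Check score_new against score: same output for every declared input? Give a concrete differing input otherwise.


The suspicious-looking change has no observable effect anywhere in the declared ranges.
Spot check at x=2, y=2 — score: q = 7; t = 4; ((q - 0) > (t - x)) -> true; q = -4; ((y + t) <= max(q, q)) -> false; t = -16; v = 1; [i=-2]; v = -31; [k=0]; v = -35; [i=-1]; v = -67; [k=0]; v = -69; [i=0]; v = -101; [k=0]; v = -101; v = -707; return 691. score_new: t = 4; q = 7; ((q - 0) > (t - x)) -> true; q = -4; ((y + t) <= max(q, q)) -> false; t = -16; p = 1; p = -31; p = -35; p = -67; p = -69; p = -101; p = -101; p = -707; return 691. Both give 691.
Checked all 81 inputs in the declared domain: the outputs agree on every one.
verdict: equivalent


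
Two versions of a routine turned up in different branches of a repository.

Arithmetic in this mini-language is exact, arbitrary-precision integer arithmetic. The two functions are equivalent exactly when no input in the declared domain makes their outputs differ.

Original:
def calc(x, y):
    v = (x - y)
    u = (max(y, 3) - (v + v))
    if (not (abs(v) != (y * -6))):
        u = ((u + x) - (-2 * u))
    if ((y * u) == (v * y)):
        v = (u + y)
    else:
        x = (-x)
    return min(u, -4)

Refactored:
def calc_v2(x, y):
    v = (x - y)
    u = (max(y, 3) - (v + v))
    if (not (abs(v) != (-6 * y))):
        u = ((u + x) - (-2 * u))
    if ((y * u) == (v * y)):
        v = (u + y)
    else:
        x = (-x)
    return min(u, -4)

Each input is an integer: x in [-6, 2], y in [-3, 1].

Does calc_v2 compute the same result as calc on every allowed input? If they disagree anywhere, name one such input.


Side by side, the visible changes include: same computation, different form.
One worked example (x=-2, y=-3) — calc: v := 1 | u := 1 | (not (abs(v) != (y * -6))): false | ((y * u) == (v * y)): true | v := -2 | result -4; calc_v2: v := 1 | u := 1 | (not (abs(v) != (-6 * y))): false | ((y * u) == (v * y)): true | v := -2 | result -4; agreement on -4.
Checked all 45 inputs in the declared domain: the outputs agree on every one.
verdict: equivalent


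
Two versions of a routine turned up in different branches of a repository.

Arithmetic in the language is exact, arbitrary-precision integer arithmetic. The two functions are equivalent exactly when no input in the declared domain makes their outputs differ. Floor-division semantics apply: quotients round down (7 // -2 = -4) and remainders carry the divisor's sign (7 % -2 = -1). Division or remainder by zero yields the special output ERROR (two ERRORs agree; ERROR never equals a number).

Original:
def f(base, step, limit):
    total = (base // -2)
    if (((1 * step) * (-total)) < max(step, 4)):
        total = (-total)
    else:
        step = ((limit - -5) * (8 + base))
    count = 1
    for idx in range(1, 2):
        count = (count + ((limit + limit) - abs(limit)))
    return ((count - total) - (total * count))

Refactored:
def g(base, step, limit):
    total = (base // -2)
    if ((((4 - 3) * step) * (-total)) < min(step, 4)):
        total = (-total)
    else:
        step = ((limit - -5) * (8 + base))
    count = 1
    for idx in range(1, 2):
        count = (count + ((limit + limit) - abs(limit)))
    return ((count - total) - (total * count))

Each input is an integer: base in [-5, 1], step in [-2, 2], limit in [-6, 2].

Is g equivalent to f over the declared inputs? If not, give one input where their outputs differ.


Input base=-5, step=-1, limit=-6: -49 from f versus 15 from g.
verdict: not equivalent; witness: base=-5, step=-1, limit=-6


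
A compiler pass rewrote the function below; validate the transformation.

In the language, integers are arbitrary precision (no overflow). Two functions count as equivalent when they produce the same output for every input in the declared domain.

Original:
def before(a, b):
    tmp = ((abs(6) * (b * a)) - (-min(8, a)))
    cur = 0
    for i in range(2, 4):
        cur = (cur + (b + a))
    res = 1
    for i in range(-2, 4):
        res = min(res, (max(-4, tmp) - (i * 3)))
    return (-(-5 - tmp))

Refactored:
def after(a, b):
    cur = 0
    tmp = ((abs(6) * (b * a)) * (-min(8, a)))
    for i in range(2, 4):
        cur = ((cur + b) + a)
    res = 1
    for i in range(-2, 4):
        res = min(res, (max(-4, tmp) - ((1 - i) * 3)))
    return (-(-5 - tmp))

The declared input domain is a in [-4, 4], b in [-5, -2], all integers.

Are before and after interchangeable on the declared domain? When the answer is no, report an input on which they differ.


Not equivalent: a=-4, b=-5 separates them (121 vs 485).
before: tmp becomes 116; next cur becomes 0; next at i=2:; next cur becomes -9; next at i=3:; next cur becomes -18; next res becomes 1; next at i=-2:; next res becomes 1; next at i=-1:; next res becomes 1; next at i=0:; next res becomes 1; next at i=1:; next res becomes 1; next at i=2:; next res becomes 1; next at i=3:; next res becomes 1; next final value 121
after: cur becomes 0; next tmp becomes 480; next at i=2:; next cur becomes -9; next at i=3:; next cur becomes -18; next res becomes 1; next at i=-2:; next res becomes 1; next at i=-1:; next res becomes 1; next at i=0:; next res becomes 1; next at i=1:; next res becomes 1; next at i=2:; next res becomes 1; next at i=3:; next res becomes 1; next final value 485
verdict: not equivalent; witness: a=-4, b=-5


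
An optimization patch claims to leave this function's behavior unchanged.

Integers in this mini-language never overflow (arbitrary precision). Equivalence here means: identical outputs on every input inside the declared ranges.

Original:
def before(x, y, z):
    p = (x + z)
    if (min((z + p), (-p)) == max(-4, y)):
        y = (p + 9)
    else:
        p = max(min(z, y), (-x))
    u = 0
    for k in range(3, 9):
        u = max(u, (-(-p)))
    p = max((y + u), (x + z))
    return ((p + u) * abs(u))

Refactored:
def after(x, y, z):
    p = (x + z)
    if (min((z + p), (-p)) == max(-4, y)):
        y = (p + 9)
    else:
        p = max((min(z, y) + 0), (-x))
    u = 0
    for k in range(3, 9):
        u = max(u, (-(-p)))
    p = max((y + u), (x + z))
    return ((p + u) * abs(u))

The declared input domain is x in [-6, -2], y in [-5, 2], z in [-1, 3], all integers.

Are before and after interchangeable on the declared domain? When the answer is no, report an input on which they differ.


Changes here: arithmetic usage differs; and constant usage differs; the full 200-point sweep finds no disagreement.
verdict: equivalent


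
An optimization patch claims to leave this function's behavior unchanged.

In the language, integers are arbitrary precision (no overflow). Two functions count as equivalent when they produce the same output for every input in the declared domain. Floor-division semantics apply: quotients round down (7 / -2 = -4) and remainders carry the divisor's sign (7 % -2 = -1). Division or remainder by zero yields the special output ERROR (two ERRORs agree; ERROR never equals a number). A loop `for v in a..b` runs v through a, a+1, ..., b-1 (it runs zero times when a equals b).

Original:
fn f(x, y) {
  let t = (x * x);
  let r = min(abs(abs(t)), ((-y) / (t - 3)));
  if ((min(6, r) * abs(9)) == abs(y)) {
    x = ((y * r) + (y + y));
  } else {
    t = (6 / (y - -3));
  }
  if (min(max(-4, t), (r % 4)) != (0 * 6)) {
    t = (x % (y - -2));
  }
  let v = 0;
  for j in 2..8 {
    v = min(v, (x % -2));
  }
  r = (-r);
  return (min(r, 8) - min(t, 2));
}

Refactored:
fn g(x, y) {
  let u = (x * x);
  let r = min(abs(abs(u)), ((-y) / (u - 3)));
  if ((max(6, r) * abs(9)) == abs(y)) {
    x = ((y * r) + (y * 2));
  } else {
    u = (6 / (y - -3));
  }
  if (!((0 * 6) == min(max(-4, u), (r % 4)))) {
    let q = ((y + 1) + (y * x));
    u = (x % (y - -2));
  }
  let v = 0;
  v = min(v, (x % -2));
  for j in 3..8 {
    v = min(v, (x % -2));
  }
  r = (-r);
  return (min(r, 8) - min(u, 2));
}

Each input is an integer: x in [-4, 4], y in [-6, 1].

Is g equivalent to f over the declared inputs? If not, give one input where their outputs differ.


Take x=-1, y=0.
f: t=1, then r=0, then ((min(6, r) * abs(9)) == abs(y)) is true, then x=0, then (min(max(-4, t), (r % 4)) != (0 * 6)) is false, then v=0, then (j=2), then v=0, then (j=3), then v=0, then (j=4), then v=0, then (j=5), then v=0, then (j=6), then v=0, then (j=7), then v=0, then r=0, then returns -1
g: u=1, then r=0, then ((max(6, r) * abs(9)) == abs(y)) is false, then u=2, then (!((0 * 6) == min(max(-4, u), (r % 4)))) is false, then v=0, then v=-1, then (j=3), then v=-1, then (j=4), then v=-1, then (j=5), then v=-1, then (j=6), then v=-1, then (j=7), then v=-1, then r=0, then returns -2
-1 and -2 differ, so these are not the same function on this domain.
verdict: not equivalent; witness: x=-1, y=0


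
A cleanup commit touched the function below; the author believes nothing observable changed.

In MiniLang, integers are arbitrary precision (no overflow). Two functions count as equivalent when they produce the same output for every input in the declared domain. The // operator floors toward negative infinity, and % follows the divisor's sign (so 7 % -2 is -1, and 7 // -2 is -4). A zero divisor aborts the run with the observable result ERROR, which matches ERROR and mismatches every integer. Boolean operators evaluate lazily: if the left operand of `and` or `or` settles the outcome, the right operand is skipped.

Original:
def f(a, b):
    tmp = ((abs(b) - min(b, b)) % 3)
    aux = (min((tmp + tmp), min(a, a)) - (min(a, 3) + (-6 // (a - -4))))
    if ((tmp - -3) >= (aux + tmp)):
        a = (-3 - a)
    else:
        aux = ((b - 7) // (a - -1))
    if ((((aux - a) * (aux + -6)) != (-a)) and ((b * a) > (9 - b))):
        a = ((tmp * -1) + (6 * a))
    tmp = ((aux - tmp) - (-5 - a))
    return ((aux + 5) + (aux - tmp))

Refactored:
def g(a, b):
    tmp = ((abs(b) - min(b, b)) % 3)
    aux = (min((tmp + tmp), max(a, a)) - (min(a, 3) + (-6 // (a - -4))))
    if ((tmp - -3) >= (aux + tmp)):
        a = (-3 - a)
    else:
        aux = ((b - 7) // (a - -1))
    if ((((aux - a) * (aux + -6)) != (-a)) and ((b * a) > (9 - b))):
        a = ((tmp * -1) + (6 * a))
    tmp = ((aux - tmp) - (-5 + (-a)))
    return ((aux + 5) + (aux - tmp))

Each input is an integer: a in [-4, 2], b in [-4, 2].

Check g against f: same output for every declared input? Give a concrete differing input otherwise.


Equivalent. The suspicious edit (`min(a, a)` became `max(a, a)`) never changes the result for any input inside the declared domain.
Every one of the 49 inputs gives matching results.
As a probe, take a=-1, b=-1: f runs tmp := 2 | aux := 2 | ((tmp - -3) >= (aux + tmp)): true | a := -2 | ((((aux - a) * (aux + -6)) != (-a)) and ((b * a) > (9 - b))): false | tmp := 3 | result 6; g runs tmp := 2 | aux := 2 | ((tmp - -3) >= (aux + tmp)): true | a := -2 | ((((aux - a) * (aux + -6)) != (-a)) and ((b * a) > (9 - b))): false | tmp := 3 | result 6; both end at 6.
verdict: equivalent


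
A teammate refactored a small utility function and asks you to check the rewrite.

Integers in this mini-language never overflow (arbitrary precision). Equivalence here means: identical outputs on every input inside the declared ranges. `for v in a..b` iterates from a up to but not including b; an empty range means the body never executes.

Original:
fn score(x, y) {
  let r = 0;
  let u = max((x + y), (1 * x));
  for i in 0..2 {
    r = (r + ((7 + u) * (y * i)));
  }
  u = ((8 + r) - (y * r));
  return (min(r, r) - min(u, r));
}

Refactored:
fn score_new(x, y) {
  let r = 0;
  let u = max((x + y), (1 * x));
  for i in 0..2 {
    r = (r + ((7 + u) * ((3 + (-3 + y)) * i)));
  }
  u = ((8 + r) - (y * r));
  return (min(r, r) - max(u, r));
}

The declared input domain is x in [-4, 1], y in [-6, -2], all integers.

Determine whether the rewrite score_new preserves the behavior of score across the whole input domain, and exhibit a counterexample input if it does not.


These are not equivalent — on x=-4, y=-6 the outputs split (100 vs 0).
score: r := 0 | u := -4 | iter i=0: | r := 0 | iter i=1: | r := -18 | u := -118 | result 100
score_new: r := 0 | u := -4 | iter i=0: | r := 0 | iter i=1: | r := -18 | u := -118 | result 0
verdict: not equivalent; witness: x=-4, y=-6


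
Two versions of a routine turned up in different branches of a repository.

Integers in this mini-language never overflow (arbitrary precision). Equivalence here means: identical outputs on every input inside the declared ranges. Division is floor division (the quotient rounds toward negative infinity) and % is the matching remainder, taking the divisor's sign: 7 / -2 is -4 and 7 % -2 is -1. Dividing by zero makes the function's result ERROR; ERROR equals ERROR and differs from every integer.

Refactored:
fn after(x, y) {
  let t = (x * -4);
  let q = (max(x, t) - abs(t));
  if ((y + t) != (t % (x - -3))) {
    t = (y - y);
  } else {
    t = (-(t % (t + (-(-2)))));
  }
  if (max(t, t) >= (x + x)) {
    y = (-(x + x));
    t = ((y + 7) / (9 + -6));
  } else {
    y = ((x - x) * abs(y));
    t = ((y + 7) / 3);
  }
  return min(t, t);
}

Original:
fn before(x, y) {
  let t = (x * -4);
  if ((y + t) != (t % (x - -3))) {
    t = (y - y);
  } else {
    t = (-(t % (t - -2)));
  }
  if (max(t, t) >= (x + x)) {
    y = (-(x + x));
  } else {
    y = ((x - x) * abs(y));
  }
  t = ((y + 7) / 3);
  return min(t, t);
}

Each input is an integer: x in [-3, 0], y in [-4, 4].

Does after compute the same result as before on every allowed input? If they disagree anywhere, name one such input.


The two versions differ — the changes include min/max/abs usage differs; and constant usage differs; and local variable names differ; and arithmetic usage differs; and statement counts differ.
As a probe, take x=-3, y=-1: before runs t = 12; division by zero -> ERROR; after runs t = 12; q = 0; division by zero -> ERROR; both end at ERROR.
Across all 36 domain points the two functions coincide.
verdict: equivalent


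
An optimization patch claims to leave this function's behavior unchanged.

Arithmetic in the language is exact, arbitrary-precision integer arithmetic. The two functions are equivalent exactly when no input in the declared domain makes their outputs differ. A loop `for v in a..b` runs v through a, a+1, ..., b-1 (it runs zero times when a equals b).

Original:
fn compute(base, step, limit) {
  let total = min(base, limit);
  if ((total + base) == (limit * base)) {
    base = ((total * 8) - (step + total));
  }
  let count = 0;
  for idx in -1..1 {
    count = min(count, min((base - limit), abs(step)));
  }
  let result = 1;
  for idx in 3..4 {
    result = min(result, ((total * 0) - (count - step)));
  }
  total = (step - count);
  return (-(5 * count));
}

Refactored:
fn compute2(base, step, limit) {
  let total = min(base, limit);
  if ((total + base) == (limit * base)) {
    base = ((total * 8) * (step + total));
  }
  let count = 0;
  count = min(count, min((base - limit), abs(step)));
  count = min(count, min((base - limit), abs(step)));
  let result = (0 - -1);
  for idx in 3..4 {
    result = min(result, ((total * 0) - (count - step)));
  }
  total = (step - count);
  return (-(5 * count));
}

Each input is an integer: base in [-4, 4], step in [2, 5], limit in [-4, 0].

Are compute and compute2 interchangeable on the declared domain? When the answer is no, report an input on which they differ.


base=0, step=2, limit=0 yields 10 from compute but 0 from compute2.
verdict: not equivalent; witness: base=0, step=2, limit=0


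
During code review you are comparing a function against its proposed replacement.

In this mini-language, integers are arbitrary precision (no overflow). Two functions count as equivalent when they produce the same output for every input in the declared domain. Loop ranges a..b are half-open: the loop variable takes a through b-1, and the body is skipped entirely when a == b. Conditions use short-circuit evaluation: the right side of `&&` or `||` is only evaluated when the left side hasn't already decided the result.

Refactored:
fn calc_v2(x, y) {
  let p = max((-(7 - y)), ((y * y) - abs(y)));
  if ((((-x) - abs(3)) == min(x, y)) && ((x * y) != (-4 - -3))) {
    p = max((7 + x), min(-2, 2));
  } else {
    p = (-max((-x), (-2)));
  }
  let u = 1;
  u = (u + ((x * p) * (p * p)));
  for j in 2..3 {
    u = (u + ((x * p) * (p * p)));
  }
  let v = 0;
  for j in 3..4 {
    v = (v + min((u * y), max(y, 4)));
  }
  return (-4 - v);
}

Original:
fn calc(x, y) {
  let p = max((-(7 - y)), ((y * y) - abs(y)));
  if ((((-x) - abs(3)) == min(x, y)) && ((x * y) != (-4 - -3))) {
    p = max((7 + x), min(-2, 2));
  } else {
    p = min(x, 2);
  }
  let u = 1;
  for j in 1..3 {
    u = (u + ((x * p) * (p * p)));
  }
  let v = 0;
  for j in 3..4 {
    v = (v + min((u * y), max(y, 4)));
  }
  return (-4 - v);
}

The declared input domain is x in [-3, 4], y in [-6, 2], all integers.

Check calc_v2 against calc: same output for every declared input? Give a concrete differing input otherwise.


Behavior is preserved: although min/max/abs usage differs; also statement counts differ; also arithmetic usage differs; also loop structure differs, the outputs never diverge.
As a probe, take x=1, y=0: calc runs p := 0 | ((((-x) - abs(3)) == min(x, y)) && ((x * y) != (-4 - -3))): false | p := 1 | u := 1 | iter j=1: | u := 2 | iter j=2: | u := 3 | v := 0 | iter j=3: | v := 0 | result -4; calc_v2 runs p := 0 | ((((-x) - abs(3)) == min(x, y)) && ((x * y) != (-4 - -3))): false | p := 1 | u := 1 | u := 2 | iter j=2: | u := 3 | v := 0 | iter j=3: | v := 0 | result -4; both end at -4.
Checked all 72 inputs in the declared domain: the outputs agree on every one.
verdict: equivalent


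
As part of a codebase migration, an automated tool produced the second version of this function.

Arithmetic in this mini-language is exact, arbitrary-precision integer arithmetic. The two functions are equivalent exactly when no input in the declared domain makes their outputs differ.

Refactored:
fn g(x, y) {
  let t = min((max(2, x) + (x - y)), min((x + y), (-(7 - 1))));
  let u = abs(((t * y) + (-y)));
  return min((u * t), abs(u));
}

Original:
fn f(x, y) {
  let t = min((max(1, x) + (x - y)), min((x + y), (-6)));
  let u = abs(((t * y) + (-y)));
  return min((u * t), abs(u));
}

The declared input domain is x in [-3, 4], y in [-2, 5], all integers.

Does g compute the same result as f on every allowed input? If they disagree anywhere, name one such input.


There is a counterexample at x=-3, y=5: -280 on one side, -210 on the other.
f: t := -7 | u := 40 | result -280
g: t := -6 | u := 35 | result -210
verdict: not equivalent; witness: x=-3, y=5


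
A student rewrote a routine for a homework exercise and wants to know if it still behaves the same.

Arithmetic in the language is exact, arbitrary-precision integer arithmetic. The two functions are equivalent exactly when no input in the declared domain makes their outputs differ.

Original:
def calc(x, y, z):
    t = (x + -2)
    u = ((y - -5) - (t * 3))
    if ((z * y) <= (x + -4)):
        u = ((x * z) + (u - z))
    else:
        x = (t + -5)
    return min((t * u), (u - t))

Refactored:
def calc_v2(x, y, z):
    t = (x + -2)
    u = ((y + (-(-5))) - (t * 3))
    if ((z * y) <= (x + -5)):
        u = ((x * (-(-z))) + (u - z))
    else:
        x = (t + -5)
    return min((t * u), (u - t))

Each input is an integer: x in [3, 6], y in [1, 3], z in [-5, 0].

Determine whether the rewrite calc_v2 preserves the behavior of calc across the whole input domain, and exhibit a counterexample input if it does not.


These are not equivalent — on x=3, y=1, z=-1 the outputs split (0 vs 2).
calc: t=1, then u=3, then ((z * y) <= (x + -4)) is true, then u=1, then returns 0
calc_v2: t=1, then u=3, then ((z * y) <= (x + -5)) is false, then x=-4, then returns 2
verdict: not equivalent; witness: x=3, y=1, z=-1


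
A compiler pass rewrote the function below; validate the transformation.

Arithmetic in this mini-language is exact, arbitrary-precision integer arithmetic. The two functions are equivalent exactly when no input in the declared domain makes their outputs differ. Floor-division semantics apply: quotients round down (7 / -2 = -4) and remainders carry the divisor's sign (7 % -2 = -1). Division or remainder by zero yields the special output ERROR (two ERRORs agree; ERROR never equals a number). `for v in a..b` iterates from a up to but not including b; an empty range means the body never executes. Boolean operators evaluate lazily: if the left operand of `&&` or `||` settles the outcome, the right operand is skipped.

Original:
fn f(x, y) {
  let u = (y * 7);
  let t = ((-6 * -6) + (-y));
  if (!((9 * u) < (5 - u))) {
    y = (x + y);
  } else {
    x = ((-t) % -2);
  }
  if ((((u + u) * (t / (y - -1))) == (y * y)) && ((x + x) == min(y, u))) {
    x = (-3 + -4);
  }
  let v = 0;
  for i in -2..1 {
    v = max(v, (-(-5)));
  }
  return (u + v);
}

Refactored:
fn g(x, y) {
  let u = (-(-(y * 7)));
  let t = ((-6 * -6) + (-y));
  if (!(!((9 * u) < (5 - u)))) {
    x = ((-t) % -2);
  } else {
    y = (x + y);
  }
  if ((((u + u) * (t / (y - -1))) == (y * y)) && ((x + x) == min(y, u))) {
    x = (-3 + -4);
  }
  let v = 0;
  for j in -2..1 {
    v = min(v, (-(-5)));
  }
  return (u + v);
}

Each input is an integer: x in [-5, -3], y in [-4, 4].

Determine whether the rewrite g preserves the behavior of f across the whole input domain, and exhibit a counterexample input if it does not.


These are not equivalent — on x=-5, y=-4 the outputs split (-23 vs -28).
f: u=-28, then t=40, then (!((9 * u) < (5 - u))) is false, then x=0, then ((((u + u) * (t / (y - -1))) == (y * y)) && ((x + x) == min(y, u))) is false, then v=0, then (i=-2), then v=5, then (i=-1), then v=5, then (i=0), then v=5, then returns -23
g: u=-28, then t=40, then (!(!((9 * u) < (5 - u)))) is true, then x=0, then ((((u + u) * (t / (y - -1))) == (y * y)) && ((x + x) == min(y, u))) is false, then v=0, then (j=-2), then v=0, then (j=-1), then v=0, then (j=0), then v=0, then returns -28
verdict: not equivalent; witness: x=-5, y=-4


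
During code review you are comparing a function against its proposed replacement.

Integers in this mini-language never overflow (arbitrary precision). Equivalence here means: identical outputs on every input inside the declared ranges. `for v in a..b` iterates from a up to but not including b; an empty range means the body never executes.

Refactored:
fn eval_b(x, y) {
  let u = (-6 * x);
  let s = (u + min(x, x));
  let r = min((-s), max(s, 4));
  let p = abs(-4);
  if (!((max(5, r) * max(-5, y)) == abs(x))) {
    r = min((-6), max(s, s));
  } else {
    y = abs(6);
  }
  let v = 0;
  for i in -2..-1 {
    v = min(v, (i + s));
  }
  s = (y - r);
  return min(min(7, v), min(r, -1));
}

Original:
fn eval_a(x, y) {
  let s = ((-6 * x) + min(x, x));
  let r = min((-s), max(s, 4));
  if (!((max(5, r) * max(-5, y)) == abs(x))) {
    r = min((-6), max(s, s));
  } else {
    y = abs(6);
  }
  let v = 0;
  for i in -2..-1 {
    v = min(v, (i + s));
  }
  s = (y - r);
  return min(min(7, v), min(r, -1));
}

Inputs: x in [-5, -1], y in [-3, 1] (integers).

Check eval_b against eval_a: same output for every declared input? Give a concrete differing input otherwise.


Reading the diff, among the changes: local variable names differ, plus min/max/abs usage differs, plus constant usage differs, plus statement counts differ.
One worked example (x=-1, y=-1) — eval_a: s becomes 5; next r becomes -5; next (!((max(5, r) * max(-5, y)) == abs(x))) evaluates to true; next r becomes -6; next v becomes 0; next at i=-2:; next v becomes 0; next s becomes 5; next final value -6; eval_b: u becomes 6; next s becomes 5; next r becomes -5; next p becomes 4; next (!((max(5, r) * max(-5, y)) == abs(x))) evaluates to true; next r becomes -6; next v becomes 0; next at i=-2:; next v becomes 0; next s becomes 5; next final value -6; agreement on -6.
Every one of the 25 inputs gives matching results.
verdict: equivalent


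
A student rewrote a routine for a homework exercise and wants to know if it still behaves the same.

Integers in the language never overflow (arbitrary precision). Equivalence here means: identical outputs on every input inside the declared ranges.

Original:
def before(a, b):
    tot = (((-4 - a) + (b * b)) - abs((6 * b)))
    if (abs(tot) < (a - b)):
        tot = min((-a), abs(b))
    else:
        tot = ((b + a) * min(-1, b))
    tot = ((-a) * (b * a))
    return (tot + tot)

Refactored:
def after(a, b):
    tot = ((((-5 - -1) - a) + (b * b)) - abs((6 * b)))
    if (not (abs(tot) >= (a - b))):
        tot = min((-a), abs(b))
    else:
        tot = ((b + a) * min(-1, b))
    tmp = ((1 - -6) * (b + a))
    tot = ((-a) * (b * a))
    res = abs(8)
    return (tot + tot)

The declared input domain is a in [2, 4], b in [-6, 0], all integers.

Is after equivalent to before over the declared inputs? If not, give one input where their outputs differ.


Equivalent — the differences include arithmetic usage differs, local variable names differ, min/max/abs usage differs, comparison usage differs, boolean connective usage differs, constant usage differs, statement counts differ, yet no declared input distinguishes the two.
Spot check at a=2, b=0 — before: tot becomes -6; next (abs(tot) < (a - b)) evaluates to false; next tot becomes -2; next tot becomes 0; next final value 0. after: tot becomes -6; next (not (abs(tot) >= (a - b))) evaluates to false; next tot becomes -2; next tmp becomes 14; next tot becomes 0; next res becomes 8; next final value 0. Both give 0.
Across all 21 domain points the two functions coincide.
verdict: equivalent


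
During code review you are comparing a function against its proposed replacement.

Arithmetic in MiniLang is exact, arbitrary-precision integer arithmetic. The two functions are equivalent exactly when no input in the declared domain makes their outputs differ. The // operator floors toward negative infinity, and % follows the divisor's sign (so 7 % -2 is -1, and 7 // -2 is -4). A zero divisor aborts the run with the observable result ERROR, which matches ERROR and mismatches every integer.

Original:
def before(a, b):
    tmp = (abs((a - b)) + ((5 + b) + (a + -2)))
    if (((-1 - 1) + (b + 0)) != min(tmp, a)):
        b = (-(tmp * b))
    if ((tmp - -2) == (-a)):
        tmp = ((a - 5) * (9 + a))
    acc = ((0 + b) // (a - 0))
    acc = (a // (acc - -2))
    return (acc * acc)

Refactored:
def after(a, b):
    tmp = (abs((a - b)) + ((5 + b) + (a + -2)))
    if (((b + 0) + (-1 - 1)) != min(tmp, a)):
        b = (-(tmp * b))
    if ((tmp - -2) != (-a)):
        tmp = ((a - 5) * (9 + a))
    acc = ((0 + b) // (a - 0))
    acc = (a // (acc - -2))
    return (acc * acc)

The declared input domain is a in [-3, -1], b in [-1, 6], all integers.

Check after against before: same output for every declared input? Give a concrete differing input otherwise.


The suspicious edit (`((tmp - -2) == (-a))` became `((tmp - -2) != (-a))`) never changes the result for any input inside the declared domain.
Spot check at a=-2, b=4 — before: tmp = 11; (((-1 - 1) + (b + 0)) != min(tmp, a)) -> true; b = -44; ((tmp - -2) == (-a)) -> false; acc = 22; acc = -1; return 1. after: tmp = 11; (((b + 0) + (-1 - 1)) != min(tmp, a)) -> true; b = -44; ((tmp - -2) != (-a)) -> true; tmp = -49; acc = 22; acc = -1; return 1. Both give 1.
Every one of the 24 inputs gives matching results.
verdict: equivalent


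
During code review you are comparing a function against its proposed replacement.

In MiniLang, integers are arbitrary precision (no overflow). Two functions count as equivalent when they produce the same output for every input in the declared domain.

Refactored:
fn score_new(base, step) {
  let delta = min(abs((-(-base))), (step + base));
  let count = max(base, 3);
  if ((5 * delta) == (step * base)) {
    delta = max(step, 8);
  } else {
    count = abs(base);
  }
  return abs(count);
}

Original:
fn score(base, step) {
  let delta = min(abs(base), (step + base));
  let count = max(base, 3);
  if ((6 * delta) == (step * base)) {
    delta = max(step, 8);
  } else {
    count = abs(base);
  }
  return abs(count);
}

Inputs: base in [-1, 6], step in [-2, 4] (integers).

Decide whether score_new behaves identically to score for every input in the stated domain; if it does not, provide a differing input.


The one real change (`6` became `5`) has no effect anywhere in the declared ranges.
Spot check at base=-1, step=2 — score: delta becomes 1; next count becomes 3; next ((6 * delta) == (step * base)) evaluates to false; next count becomes 1; next final value 1. score_new: delta becomes 1; next count becomes 3; next ((5 * delta) == (step * base)) evaluates to false; next count becomes 1; next final value 1. Both give 1.
Across all 56 domain points the two functions coincide.
verdict: equivalent


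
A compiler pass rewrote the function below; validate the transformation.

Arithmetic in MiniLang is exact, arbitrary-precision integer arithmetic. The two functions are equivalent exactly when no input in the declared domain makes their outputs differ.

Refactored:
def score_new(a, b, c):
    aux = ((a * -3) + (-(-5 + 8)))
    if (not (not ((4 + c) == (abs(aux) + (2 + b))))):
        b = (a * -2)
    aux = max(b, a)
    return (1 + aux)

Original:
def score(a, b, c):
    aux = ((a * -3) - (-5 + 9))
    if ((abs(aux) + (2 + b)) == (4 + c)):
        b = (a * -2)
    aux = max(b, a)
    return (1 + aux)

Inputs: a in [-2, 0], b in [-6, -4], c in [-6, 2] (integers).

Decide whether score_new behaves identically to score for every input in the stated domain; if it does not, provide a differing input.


Not equivalent: a=-2, b=-6, c=-6 separates them (5 vs -1).
score: aux = 2; ((abs(aux) + (2 + b)) == (4 + c)) -> true; b = 4; aux = 4; return 5
score_new: aux = 3; (not (not ((4 + c) == (abs(aux) + (2 + b))))) -> false; aux = -2; return -1
verdict: not equivalent; witness: a=-2, b=-6, c=-6


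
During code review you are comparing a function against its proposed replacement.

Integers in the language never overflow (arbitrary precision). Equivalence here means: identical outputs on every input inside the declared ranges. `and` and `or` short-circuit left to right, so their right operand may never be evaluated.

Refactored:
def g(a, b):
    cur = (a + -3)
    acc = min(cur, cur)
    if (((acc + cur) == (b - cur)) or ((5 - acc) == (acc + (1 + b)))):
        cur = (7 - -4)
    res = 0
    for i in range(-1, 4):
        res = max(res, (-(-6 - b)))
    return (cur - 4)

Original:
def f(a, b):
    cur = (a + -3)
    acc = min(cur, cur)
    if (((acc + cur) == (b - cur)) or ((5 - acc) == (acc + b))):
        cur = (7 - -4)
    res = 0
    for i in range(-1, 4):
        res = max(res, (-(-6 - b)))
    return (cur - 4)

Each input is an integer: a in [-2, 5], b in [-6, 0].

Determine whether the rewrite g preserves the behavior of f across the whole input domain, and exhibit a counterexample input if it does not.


These are not equivalent — on a=5, b=0 the outputs split (-2 vs 7).
f: cur=2, then acc=2, then (((acc + cur) == (b - cur)) or ((5 - acc) == (acc + b))) is false, then res=0, then (i=-1), then res=6, then (i=0), then res=6, then (i=1), then res=6, then (i=2), then res=6, then (i=3), then res=6, then returns -2
g: cur=2, then acc=2, then (((acc + cur) == (b - cur)) or ((5 - acc) == (acc + (1 + b)))) is true, then cur=11, then res=0, then (i=-1), then res=6, then (i=0), then res=6, then (i=1), then res=6, then (i=2), then res=6, then (i=3), then res=6, then returns 7
verdict: not equivalent; witness: a=5, b=0


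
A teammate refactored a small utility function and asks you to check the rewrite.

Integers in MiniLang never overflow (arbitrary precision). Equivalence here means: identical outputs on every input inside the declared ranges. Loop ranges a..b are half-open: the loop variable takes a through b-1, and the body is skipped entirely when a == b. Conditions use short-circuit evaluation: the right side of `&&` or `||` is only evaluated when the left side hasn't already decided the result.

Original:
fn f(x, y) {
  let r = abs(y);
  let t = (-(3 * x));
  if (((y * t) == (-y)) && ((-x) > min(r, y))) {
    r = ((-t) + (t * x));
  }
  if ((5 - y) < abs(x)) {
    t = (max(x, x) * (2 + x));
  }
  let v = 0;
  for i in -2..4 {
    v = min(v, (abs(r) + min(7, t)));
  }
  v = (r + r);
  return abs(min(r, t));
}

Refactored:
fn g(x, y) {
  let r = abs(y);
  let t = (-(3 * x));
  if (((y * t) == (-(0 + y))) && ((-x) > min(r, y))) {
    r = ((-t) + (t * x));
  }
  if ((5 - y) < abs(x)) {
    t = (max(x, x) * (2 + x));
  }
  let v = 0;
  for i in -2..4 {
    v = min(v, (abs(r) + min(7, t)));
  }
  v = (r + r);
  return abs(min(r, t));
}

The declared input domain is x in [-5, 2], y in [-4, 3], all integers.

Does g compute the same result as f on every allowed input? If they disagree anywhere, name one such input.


This is a faithful refactor — constant usage differs; arithmetic usage differs, but the computed results match everywhere.
Spot check at x=-1, y=2 — f: r = 2; t = 3; (((y * t) == (-y)) && ((-x) > min(r, y))) -> false; ((5 - y) < abs(x)) -> false; v = 0; [i=-2]; v = 0; [i=-1]; v = 0; [i=0]; v = 0; [i=1]; v = 0; [i=2]; v = 0; [i=3]; v = 0; v = 4; return 2. g: r = 2; t = 3; (((y * t) == (-(0 + y))) && ((-x) > min(r, y))) -> false; ((5 - y) < abs(x)) -> false; v = 0; [i=-2]; v = 0; [i=-1]; v = 0; [i=0]; v = 0; [i=1]; v = 0; [i=2]; v = 0; [i=3]; v = 0; v = 4; return 2. Both give 2.
Every one of the 64 inputs gives matching results.
verdict: equivalent


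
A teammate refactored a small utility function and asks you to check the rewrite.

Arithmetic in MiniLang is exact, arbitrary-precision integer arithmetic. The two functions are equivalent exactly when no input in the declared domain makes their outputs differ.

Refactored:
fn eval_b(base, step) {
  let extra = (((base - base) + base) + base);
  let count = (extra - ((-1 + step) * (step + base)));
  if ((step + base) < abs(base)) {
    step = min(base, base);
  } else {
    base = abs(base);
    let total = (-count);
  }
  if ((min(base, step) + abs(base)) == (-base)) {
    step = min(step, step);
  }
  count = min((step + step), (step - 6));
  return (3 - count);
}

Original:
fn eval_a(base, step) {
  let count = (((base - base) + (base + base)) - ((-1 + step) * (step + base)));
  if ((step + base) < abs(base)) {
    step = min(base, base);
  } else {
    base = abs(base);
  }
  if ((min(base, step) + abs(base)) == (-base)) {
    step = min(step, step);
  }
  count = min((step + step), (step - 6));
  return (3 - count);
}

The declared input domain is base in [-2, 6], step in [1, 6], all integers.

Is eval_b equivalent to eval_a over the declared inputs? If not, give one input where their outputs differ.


This is a faithful refactor — statement counts differ, and local variable names differ, but the computed results match everywhere.
Tracing base=2, step=4: eval_a: count = -14; ((step + base) < abs(base)) -> false; base = 2; ((min(base, step) + abs(base)) == (-base)) -> false; count = -2; return 5 | eval_b: extra = 4; count = -14; ((step + base) < abs(base)) -> false; base = 2; total = 14; ((min(base, step) + abs(base)) == (-base)) -> false; count = -2; return 5 — matching result 5.
Checked all 54 inputs in the declared domain: the outputs agree on every one.
verdict: equivalent


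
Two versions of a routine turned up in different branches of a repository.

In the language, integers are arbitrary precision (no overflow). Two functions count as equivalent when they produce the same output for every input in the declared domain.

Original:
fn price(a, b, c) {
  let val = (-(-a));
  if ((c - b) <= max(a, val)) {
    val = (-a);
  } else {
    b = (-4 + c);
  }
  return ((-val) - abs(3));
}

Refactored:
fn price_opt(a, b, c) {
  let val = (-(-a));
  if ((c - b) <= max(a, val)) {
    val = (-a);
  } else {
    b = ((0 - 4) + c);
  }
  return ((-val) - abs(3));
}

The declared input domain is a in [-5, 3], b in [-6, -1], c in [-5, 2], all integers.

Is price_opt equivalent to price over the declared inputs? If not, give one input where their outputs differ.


Reading the diff, among the changes: constant usage differs, arithmetic usage differs.
Tracing a=0, b=-2, c=-1: price: val = 0; ((c - b) <= max(a, val)) -> false; b = -5; return -3 | price_opt: val = 0; ((c - b) <= max(a, val)) -> false; b = -5; return -3 — matching result -3.
Checked all 432 inputs in the declared domain: the outputs agree on every one.
verdict: equivalent


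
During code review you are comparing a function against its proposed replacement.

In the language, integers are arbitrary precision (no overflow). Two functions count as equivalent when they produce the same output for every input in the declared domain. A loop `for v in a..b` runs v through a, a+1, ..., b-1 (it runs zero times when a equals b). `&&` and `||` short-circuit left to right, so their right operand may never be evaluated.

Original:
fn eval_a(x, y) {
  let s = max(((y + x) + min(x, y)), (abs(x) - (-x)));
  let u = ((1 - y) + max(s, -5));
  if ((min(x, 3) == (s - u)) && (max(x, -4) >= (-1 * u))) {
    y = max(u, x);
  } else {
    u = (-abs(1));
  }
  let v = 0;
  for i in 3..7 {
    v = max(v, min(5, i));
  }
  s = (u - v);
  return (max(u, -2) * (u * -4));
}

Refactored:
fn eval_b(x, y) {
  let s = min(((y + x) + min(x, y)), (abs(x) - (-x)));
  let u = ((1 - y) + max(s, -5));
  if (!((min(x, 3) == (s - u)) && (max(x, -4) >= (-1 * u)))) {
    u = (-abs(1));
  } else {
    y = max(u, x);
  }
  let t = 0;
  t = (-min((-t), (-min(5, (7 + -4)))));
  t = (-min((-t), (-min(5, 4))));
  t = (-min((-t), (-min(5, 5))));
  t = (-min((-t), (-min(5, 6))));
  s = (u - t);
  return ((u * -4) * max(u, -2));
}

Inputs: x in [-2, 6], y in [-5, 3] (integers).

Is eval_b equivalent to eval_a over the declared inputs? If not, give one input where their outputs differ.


The rewrite breaks on x=-2, y=-1, where the results are -16 and -4.
eval_a: s := 0 | u := 2 | ((min(x, 3) == (s - u)) && (max(x, -4) >= (-1 * u))): true | y := 2 | v := 0 | iter i=3: | v := 3 | iter i=4: | v := 4 | iter i=5: | v := 5 | iter i=6: | v := 5 | s := -3 | result -16
eval_b: s := -5 | u := -3 | (!((min(x, 3) == (s - u)) && (max(x, -4) >= (-1 * u)))): true | u := -1 | t := 0 | t := 3 | t := 4 | t := 5 | t := 5 | s := -6 | result -4
verdict: not equivalent; witness: x=-2, y=-1


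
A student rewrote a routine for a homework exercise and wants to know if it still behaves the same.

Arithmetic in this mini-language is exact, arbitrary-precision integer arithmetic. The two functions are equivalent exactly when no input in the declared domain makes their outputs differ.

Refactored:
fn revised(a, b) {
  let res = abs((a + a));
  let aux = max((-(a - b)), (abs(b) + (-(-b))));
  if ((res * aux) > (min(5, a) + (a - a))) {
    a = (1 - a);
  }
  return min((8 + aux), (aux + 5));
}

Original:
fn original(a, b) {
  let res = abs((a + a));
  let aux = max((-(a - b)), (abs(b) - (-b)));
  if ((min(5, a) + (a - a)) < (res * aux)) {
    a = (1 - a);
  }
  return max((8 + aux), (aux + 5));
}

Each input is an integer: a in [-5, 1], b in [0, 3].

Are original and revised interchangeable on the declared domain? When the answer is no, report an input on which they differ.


Not equivalent: a=-5, b=0 separates them (13 vs 10).
original: res := 10 | aux := 5 | ((min(5, a) + (a - a)) < (res * aux)): true | a := 6 | result 13
revised: res := 10 | aux := 5 | ((res * aux) > (min(5, a) + (a - a))): true | a := 6 | result 10
verdict: not equivalent; witness: a=-5, b=0
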